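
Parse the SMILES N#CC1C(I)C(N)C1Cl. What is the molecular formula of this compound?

Walk through each heavy atom and fill implicit hydrogens from standard valence (C 4, N 3, O 2, S 2, halogen 1):
  atom 1: N, bond orders sum to 3 (valence 3) → 0 H
  atom 2: C, bond orders sum to 4 (valence 4) → 0 H
  atom 3: C, bond orders sum to 3 (valence 4) → 1 H
  atom 4: C, bond orders sum to 3 (valence 4) → 1 H
  atom 5: I (halogen, monovalent) → 0 H
  atom 6: C, bond orders sum to 3 (valence 4) → 1 H
  atom 7: N, bond orders sum to 1 (valence 3) → 2 H
  atom 8: C, bond orders sum to 3 (valence 4) → 1 H
  atom 9: Cl (halogen, monovalent) → 0 H
Totals → C:5, H:6, Cl:1, I:1, N:2.
In Hill order: C5H6ClIN2.

C5H6ClIN2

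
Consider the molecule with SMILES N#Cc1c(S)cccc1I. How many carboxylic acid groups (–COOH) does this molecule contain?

0

Scan the SMILES for the carboxylic acid motif — none present.
Groups that are present: 1 nitrile, 1 thiol.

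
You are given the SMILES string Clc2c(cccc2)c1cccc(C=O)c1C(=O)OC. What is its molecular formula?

C15H11ClO3

Walk through each heavy atom and fill implicit hydrogens from standard valence (C 4, N 3, O 2, S 2, halogen 1); for lowercase aromatic atoms, an aromatic c carries 1 H when it has two neighbours and 0 H with three, and aromatic n carries 0 H:
  atom 1: Cl (halogen, monovalent) → 0 H
  atom 2: aromatic c, 3 neighbours → 0 H
  atom 3: aromatic c, 3 neighbours → 0 H
  atom 4: aromatic c, 2 neighbours → 1 H
  atom 5: aromatic c, 2 neighbours → 1 H
  atom 6: aromatic c, 2 neighbours → 1 H
  atom 7: aromatic c, 2 neighbours → 1 H
  atom 8: aromatic c, 3 neighbours → 0 H
  atom 9: aromatic c, 2 neighbours → 1 H
  atom 10: aromatic c, 2 neighbours → 1 H
  atom 11: aromatic c, 2 neighbours → 1 H
  atom 12: aromatic c, 3 neighbours → 0 H
  atom 13: C, bond orders sum to 3 (valence 4) → 1 H
  atom 14: O, bond orders sum to 2 (valence 2) → 0 H
  atom 15: aromatic c, 3 neighbours → 0 H
  atom 16: C, bond orders sum to 4 (valence 4) → 0 H
  atom 17: O, bond orders sum to 2 (valence 2) → 0 H
  atom 18: O, bond orders sum to 2 (valence 2) → 0 H
  atom 19: C, bond orders sum to 1 (valence 4) → 3 H
Totals → C:15, H:11, Cl:1, O:3.
In Hill order: C15H11ClO3.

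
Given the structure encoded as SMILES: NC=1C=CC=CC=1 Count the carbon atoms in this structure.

6

Count every carbon token in the SMILES (each C, including those in ring-closure positions and inside branches).
Carbon count: 6.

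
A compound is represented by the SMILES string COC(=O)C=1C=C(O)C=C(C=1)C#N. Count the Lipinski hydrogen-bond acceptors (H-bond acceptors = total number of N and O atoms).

4

N atoms: 1; O atoms: 3.
Lipinski HBA = 1 + 3 = 4.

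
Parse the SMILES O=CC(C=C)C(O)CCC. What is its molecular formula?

C8H14O2

Walk through each heavy atom and fill implicit hydrogens from standard valence (C 4, N 3, O 2, S 2, halogen 1):
  atom 1: O, bond orders sum to 2 (valence 2) → 0 H
  atom 2: C, bond orders sum to 3 (valence 4) → 1 H
  atom 3: C, bond orders sum to 3 (valence 4) → 1 H
  atom 4: C, bond orders sum to 3 (valence 4) → 1 H
  atom 5: C, bond orders sum to 2 (valence 4) → 2 H
  atom 6: C, bond orders sum to 3 (valence 4) → 1 H
  atom 7: O, bond orders sum to 1 (valence 2) → 1 H
  atom 8: C, bond orders sum to 2 (valence 4) → 2 H
  atom 9: C, bond orders sum to 2 (valence 4) → 2 H
  atom 10: C, bond orders sum to 1 (valence 4) → 3 H
Totals → C:8, H:14, O:2.
In Hill order: C8H14O2.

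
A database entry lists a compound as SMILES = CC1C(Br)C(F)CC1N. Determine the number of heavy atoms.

9

Every atom symbol written in the SMILES (organic subset) is one heavy atom; implicit H are not written.
Heavy atoms by element → Br:1, C:6, F:1, N:1.
Total: 9.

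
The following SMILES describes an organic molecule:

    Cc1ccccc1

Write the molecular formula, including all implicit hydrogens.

C7H8

Walk through each heavy atom and fill implicit hydrogens from standard valence (C 4, N 3, O 2, S 2, halogen 1); for lowercase aromatic atoms, an aromatic c carries 1 H when it has two neighbours and 0 H with three, and aromatic n carries 0 H:
  atom 1: C, bond orders sum to 1 (valence 4) → 3 H
  atom 2: aromatic c, 3 neighbours → 0 H
  atom 3: aromatic c, 2 neighbours → 1 H
  atom 4: aromatic c, 2 neighbours → 1 H
  atom 5: aromatic c, 2 neighbours → 1 H
  atom 6: aromatic c, 2 neighbours → 1 H
  atom 7: aromatic c, 2 neighbours → 1 H
Totals → C:7, H:8.
In Hill order: C7H8.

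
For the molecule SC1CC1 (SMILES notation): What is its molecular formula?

Walk through each heavy atom and fill implicit hydrogens from standard valence (C 4, N 3, O 2, S 2, halogen 1):
  atom 1: S, bond orders sum to 1 (valence 2) → 1 H
  atom 2: C, bond orders sum to 3 (valence 4) → 1 H
  atom 3: C, bond orders sum to 2 (valence 4) → 2 H
  atom 4: C, bond orders sum to 2 (valence 4) → 2 H
Totals → C:3, H:6, S:1.

C3H6S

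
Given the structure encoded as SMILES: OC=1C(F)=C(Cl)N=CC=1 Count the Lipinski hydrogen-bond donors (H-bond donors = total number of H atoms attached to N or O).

1

Donors: find every N or O and count the H atoms it carries.
  atom 1 (O): bond orders sum to 1 → 1 H
  atom 7 (N): bond orders sum to 3 → 0 H
Lipinski HBD = 1.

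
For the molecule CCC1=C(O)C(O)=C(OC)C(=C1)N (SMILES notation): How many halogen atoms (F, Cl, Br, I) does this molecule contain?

0

Scan the SMILES for the halogen motif — none present.
Groups that are present: 1 ether, 2 hydroxyl, 1 primary amine.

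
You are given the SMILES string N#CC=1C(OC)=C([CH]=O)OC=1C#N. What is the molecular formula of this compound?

C8H4N2O3

Walk through each heavy atom and fill implicit hydrogens from standard valence (C 4, N 3, O 2, S 2, halogen 1):
  atom 1: N, bond orders sum to 3 (valence 3) → 0 H
  atom 2: C, bond orders sum to 4 (valence 4) → 0 H
  atom 3: C, bond orders sum to 4 (valence 4) → 0 H
  atom 4: C, bond orders sum to 4 (valence 4) → 0 H
  atom 5: O, bond orders sum to 2 (valence 2) → 0 H
  atom 6: C, bond orders sum to 1 (valence 4) → 3 H
  atom 7: C, bond orders sum to 4 (valence 4) → 0 H
  atom 8: C with explicit H count 1
  atom 9: O, bond orders sum to 2 (valence 2) → 0 H
  atom 10: O, bond orders sum to 2 (valence 2) → 0 H
  atom 11: C, bond orders sum to 4 (valence 4) → 0 H
  atom 12: C, bond orders sum to 4 (valence 4) → 0 H
  atom 13: N, bond orders sum to 3 (valence 3) → 0 H
Totals → C:8, H:4, N:2, O:3.
In Hill order: C8H4N2O3.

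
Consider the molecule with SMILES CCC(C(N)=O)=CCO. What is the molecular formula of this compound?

Walk through each heavy atom and fill implicit hydrogens from standard valence (C 4, N 3, O 2, S 2, halogen 1):
  atom 1: C, bond orders sum to 1 (valence 4) → 3 H
  atom 2: C, bond orders sum to 2 (valence 4) → 2 H
  atom 3: C, bond orders sum to 4 (valence 4) → 0 H
  atom 4: C, bond orders sum to 4 (valence 4) → 0 H
  atom 5: N, bond orders sum to 1 (valence 3) → 2 H
  atom 6: O, bond orders sum to 2 (valence 2) → 0 H
  atom 7: C, bond orders sum to 3 (valence 4) → 1 H
  atom 8: C, bond orders sum to 2 (valence 4) → 2 H
  atom 9: O, bond orders sum to 1 (valence 2) → 1 H
Totals → C:6, H:11, N:1, O:2.
In Hill order: C6H11NO2.

C6H11NO2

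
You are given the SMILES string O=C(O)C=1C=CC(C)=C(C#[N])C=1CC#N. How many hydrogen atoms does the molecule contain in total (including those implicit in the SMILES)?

Walk through each heavy atom and fill implicit hydrogens from standard valence (C 4, N 3, O 2, S 2, halogen 1):
  atom 1: O, bond orders sum to 2 (valence 2) → 0 H
  atom 2: C, bond orders sum to 4 (valence 4) → 0 H
  atom 3: O, bond orders sum to 1 (valence 2) → 1 H
  atom 4: C, bond orders sum to 4 (valence 4) → 0 H
  atom 5: C, bond orders sum to 3 (valence 4) → 1 H
  atom 6: C, bond orders sum to 3 (valence 4) → 1 H
  atom 7: C, bond orders sum to 4 (valence 4) → 0 H
  atom 8: C, bond orders sum to 1 (valence 4) → 3 H
  atom 9: C, bond orders sum to 4 (valence 4) → 0 H
  atom 10: C, bond orders sum to 4 (valence 4) → 0 H
  atom 11: N with explicit H count 0
  atom 12: C, bond orders sum to 4 (valence 4) → 0 H
  atom 13: C, bond orders sum to 2 (valence 4) → 2 H
  atom 14: C, bond orders sum to 4 (valence 4) → 0 H
  atom 15: N, bond orders sum to 3 (valence 3) → 0 H
Total hydrogens: 8.

8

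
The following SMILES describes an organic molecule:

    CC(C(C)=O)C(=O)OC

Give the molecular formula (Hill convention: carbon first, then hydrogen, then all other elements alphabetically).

Walk through each heavy atom and fill implicit hydrogens from standard valence (C 4, N 3, O 2, S 2, halogen 1):
  atom 1: C, bond orders sum to 1 (valence 4) → 3 H
  atom 2: C, bond orders sum to 3 (valence 4) → 1 H
  atom 3: C, bond orders sum to 4 (valence 4) → 0 H
  atom 4: C, bond orders sum to 1 (valence 4) → 3 H
  atom 5: O, bond orders sum to 2 (valence 2) → 0 H
  atom 6: C, bond orders sum to 4 (valence 4) → 0 H
  atom 7: O, bond orders sum to 2 (valence 2) → 0 H
  atom 8: O, bond orders sum to 2 (valence 2) → 0 H
  atom 9: C, bond orders sum to 1 (valence 4) → 3 H
Totals → C:6, H:10, O:3.

C6H10O3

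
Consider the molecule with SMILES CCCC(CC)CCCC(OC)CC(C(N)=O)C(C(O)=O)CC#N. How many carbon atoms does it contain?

18

Count every carbon token in the SMILES (each C, including those in ring-closure positions and inside branches).
Carbon count: 18.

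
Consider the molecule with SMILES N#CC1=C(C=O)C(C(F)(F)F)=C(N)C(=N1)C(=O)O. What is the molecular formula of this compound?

C9H4F3N3O3

Walk through each heavy atom and fill implicit hydrogens from standard valence (C 4, N 3, O 2, S 2, halogen 1):
  atom 1: N, bond orders sum to 3 (valence 3) → 0 H
  atom 2: C, bond orders sum to 4 (valence 4) → 0 H
  atom 3: C, bond orders sum to 4 (valence 4) → 0 H
  atom 4: C, bond orders sum to 4 (valence 4) → 0 H
  atom 5: C, bond orders sum to 3 (valence 4) → 1 H
  atom 6: O, bond orders sum to 2 (valence 2) → 0 H
  atom 7: C, bond orders sum to 4 (valence 4) → 0 H
  atom 8: C, bond orders sum to 4 (valence 4) → 0 H
  atom 9: F (halogen, monovalent) → 0 H
  atom 10: F (halogen, monovalent) → 0 H
  atom 11: F (halogen, monovalent) → 0 H
  atom 12: C, bond orders sum to 4 (valence 4) → 0 H
  atom 13: N, bond orders sum to 1 (valence 3) → 2 H
  atom 14: C, bond orders sum to 4 (valence 4) → 0 H
  atom 15: N, bond orders sum to 3 (valence 3) → 0 H
  atom 16: C, bond orders sum to 4 (valence 4) → 0 H
  atom 17: O, bond orders sum to 2 (valence 2) → 0 H
  atom 18: O, bond orders sum to 1 (valence 2) → 1 H
Totals → C:9, H:4, F:3, N:3, O:3.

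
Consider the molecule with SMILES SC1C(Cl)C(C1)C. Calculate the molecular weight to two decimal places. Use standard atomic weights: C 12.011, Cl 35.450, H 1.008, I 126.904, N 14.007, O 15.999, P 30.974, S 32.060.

136.64 g/mol

First, the molecular formula is C5H9ClS (counting implicit H from valence).
  C: 5 × 12.011 = 60.055
  Cl: 1 × 35.450 = 35.450
  H: 9 × 1.008 = 9.072
  S: 1 × 32.060 = 32.060
Sum: 5×12.011 + 1×35.450 + 9×1.008 + 1×32.060 = 136.637 → 136.64 g/mol.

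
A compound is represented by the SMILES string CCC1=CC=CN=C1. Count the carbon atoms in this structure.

7

Count every carbon token in the SMILES (each C, including those in ring-closure positions and inside branches).
Carbon count: 7.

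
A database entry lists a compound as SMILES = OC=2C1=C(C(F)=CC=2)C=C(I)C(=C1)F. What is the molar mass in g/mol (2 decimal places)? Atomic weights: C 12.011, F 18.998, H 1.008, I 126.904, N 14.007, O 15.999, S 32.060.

First, the molecular formula is C10H5F2IO (counting implicit H from valence).
  C: 10 × 12.011 = 120.110
  F: 2 × 18.998 = 37.996
  H: 5 × 1.008 = 5.040
  I: 1 × 126.904 = 126.904
  O: 1 × 15.999 = 15.999
Sum: 10×12.011 + 2×18.998 + 5×1.008 + 1×126.904 + 1×15.999 = 306.049 → 306.05 g/mol.

306.05 g/mol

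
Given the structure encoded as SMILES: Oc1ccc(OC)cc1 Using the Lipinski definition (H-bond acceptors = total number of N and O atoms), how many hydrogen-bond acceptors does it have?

N atoms: 0; O atoms: 2.
Lipinski HBA = 0 + 2 = 2.

2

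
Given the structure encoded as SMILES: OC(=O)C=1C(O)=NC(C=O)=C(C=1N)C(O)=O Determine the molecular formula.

C8H6N2O6

Walk through each heavy atom and fill implicit hydrogens from standard valence (C 4, N 3, O 2, S 2, halogen 1):
  atom 1: O, bond orders sum to 1 (valence 2) → 1 H
  atom 2: C, bond orders sum to 4 (valence 4) → 0 H
  atom 3: O, bond orders sum to 2 (valence 2) → 0 H
  atom 4: C, bond orders sum to 4 (valence 4) → 0 H
  atom 5: C, bond orders sum to 4 (valence 4) → 0 H
  atom 6: O, bond orders sum to 1 (valence 2) → 1 H
  atom 7: N, bond orders sum to 3 (valence 3) → 0 H
  atom 8: C, bond orders sum to 4 (valence 4) → 0 H
  atom 9: C, bond orders sum to 3 (valence 4) → 1 H
  atom 10: O, bond orders sum to 2 (valence 2) → 0 H
  atom 11: C, bond orders sum to 4 (valence 4) → 0 H
  atom 12: C, bond orders sum to 4 (valence 4) → 0 H
  atom 13: N, bond orders sum to 1 (valence 3) → 2 H
  atom 14: C, bond orders sum to 4 (valence 4) → 0 H
  atom 15: O, bond orders sum to 1 (valence 2) → 1 H
  atom 16: O, bond orders sum to 2 (valence 2) → 0 H
Totals → C:8, H:6, N:2, O:6.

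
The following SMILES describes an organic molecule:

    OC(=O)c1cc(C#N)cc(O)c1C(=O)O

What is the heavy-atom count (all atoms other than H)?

Every atom symbol written in the SMILES (organic subset) is one heavy atom; implicit H are not written.
Heavy atoms by element → C:9, N:1, O:5.
Total: 15.

15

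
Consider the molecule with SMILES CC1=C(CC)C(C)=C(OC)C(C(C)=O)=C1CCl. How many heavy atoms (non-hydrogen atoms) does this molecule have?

17

Every atom symbol written in the SMILES (organic subset) is one heavy atom; implicit H are not written.
Heavy atoms by element → C:14, Cl:1, O:2.
Total: 17.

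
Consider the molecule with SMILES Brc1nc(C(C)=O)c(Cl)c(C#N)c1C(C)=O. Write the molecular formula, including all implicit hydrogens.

C10H6BrClN2O2

Walk through each heavy atom and fill implicit hydrogens from standard valence (C 4, N 3, O 2, S 2, halogen 1); for lowercase aromatic atoms, an aromatic c carries 1 H when it has two neighbours and 0 H with three, and aromatic n carries 0 H:
  atom 1: Br (halogen, monovalent) → 0 H
  atom 2: aromatic c, 3 neighbours → 0 H
  atom 3: aromatic n, 2 neighbours → 0 H
  atom 4: aromatic c, 3 neighbours → 0 H
  atom 5: C, bond orders sum to 4 (valence 4) → 0 H
  atom 6: C, bond orders sum to 1 (valence 4) → 3 H
  atom 7: O, bond orders sum to 2 (valence 2) → 0 H
  atom 8: aromatic c, 3 neighbours → 0 H
  atom 9: Cl (halogen, monovalent) → 0 H
  atom 10: aromatic c, 3 neighbours → 0 H
  atom 11: C, bond orders sum to 4 (valence 4) → 0 H
  atom 12: N, bond orders sum to 3 (valence 3) → 0 H
  atom 13: aromatic c, 3 neighbours → 0 H
  atom 14: C, bond orders sum to 4 (valence 4) → 0 H
  atom 15: C, bond orders sum to 1 (valence 4) → 3 H
  atom 16: O, bond orders sum to 2 (valence 2) → 0 H
Totals → C:10, H:6, Br:1, Cl:1, N:2, O:2.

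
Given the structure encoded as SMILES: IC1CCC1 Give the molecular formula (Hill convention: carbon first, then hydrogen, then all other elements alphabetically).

C4H7I

Walk through each heavy atom and fill implicit hydrogens from standard valence (C 4, N 3, O 2, S 2, halogen 1):
  atom 1: I (halogen, monovalent) → 0 H
  atom 2: C, bond orders sum to 3 (valence 4) → 1 H
  atom 3: C, bond orders sum to 2 (valence 4) → 2 H
  atom 4: C, bond orders sum to 2 (valence 4) → 2 H
  atom 5: C, bond orders sum to 2 (valence 4) → 2 H
Totals → C:4, H:7, I:1.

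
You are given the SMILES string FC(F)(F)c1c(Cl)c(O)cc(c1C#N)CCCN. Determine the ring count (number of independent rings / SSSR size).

In SMILES, each pair of matching ring-closure digits denotes one ring-closing bond; the number of such bonds equals the number of independent rings.
Ring-closure bonds here: 1.

1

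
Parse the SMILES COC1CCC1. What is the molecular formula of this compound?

C5H10O

Walk through each heavy atom and fill implicit hydrogens from standard valence (C 4, N 3, O 2, S 2, halogen 1):
  atom 1: C, bond orders sum to 1 (valence 4) → 3 H
  atom 2: O, bond orders sum to 2 (valence 2) → 0 H
  atom 3: C, bond orders sum to 3 (valence 4) → 1 H
  atom 4: C, bond orders sum to 2 (valence 4) → 2 H
  atom 5: C, bond orders sum to 2 (valence 4) → 2 H
  atom 6: C, bond orders sum to 2 (valence 4) → 2 H
Totals → C:5, H:10, O:1.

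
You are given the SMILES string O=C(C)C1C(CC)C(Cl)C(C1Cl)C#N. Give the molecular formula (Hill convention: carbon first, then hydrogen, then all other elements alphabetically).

Walk through each heavy atom and fill implicit hydrogens from standard valence (C 4, N 3, O 2, S 2, halogen 1):
  atom 1: O, bond orders sum to 2 (valence 2) → 0 H
  atom 2: C, bond orders sum to 4 (valence 4) → 0 H
  atom 3: C, bond orders sum to 1 (valence 4) → 3 H
  atom 4: C, bond orders sum to 3 (valence 4) → 1 H
  atom 5: C, bond orders sum to 3 (valence 4) → 1 H
  atom 6: C, bond orders sum to 2 (valence 4) → 2 H
  atom 7: C, bond orders sum to 1 (valence 4) → 3 H
  atom 8: C, bond orders sum to 3 (valence 4) → 1 H
  atom 9: Cl (halogen, monovalent) → 0 H
  atom 10: C, bond orders sum to 3 (valence 4) → 1 H
  atom 11: C, bond orders sum to 3 (valence 4) → 1 H
  atom 12: Cl (halogen, monovalent) → 0 H
  atom 13: C, bond orders sum to 4 (valence 4) → 0 H
  atom 14: N, bond orders sum to 3 (valence 3) → 0 H
Totals → C:10, H:13, Cl:2, N:1, O:1.

C10H13Cl2NO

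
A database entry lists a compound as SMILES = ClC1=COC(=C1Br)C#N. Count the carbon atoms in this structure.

Count every carbon token in the SMILES (each C, including those in ring-closure positions and inside branches).
Carbon count: 5.

5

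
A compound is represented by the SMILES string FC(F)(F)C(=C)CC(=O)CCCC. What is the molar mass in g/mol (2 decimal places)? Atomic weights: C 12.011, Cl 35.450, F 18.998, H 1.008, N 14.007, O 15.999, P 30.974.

194.20 g/mol

First, the molecular formula is C9H13F3O (counting implicit H from valence).
  C: 9 × 12.011 = 108.099
  F: 3 × 18.998 = 56.994
  H: 13 × 1.008 = 13.104
  O: 1 × 15.999 = 15.999
Sum: 9×12.011 + 3×18.998 + 13×1.008 + 1×15.999 = 194.196 → 194.20 g/mol.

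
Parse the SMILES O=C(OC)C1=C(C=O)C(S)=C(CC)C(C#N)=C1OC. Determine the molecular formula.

C13H13NO4S

Walk through each heavy atom and fill implicit hydrogens from standard valence (C 4, N 3, O 2, S 2, halogen 1):
  atom 1: O, bond orders sum to 2 (valence 2) → 0 H
  atom 2: C, bond orders sum to 4 (valence 4) → 0 H
  atom 3: O, bond orders sum to 2 (valence 2) → 0 H
  atom 4: C, bond orders sum to 1 (valence 4) → 3 H
  atom 5: C, bond orders sum to 4 (valence 4) → 0 H
  atom 6: C, bond orders sum to 4 (valence 4) → 0 H
  atom 7: C, bond orders sum to 3 (valence 4) → 1 H
  atom 8: O, bond orders sum to 2 (valence 2) → 0 H
  atom 9: C, bond orders sum to 4 (valence 4) → 0 H
  atom 10: S, bond orders sum to 1 (valence 2) → 1 H
  atom 11: C, bond orders sum to 4 (valence 4) → 0 H
  atom 12: C, bond orders sum to 2 (valence 4) → 2 H
  atom 13: C, bond orders sum to 1 (valence 4) → 3 H
  atom 14: C, bond orders sum to 4 (valence 4) → 0 H
  atom 15: C, bond orders sum to 4 (valence 4) → 0 H
  atom 16: N, bond orders sum to 3 (valence 3) → 0 H
  atom 17: C, bond orders sum to 4 (valence 4) → 0 H
  atom 18: O, bond orders sum to 2 (valence 2) → 0 H
  atom 19: C, bond orders sum to 1 (valence 4) → 3 H
Totals → C:13, H:13, N:1, O:4, S:1.
In Hill order: C13H13NO4S.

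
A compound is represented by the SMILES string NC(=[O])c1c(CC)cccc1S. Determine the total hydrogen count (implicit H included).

11

Walk through each heavy atom and fill implicit hydrogens from standard valence (C 4, N 3, O 2, S 2, halogen 1); for lowercase aromatic atoms, an aromatic c carries 1 H when it has two neighbours and 0 H with three, and aromatic n carries 0 H:
  atom 1: N, bond orders sum to 1 (valence 3) → 2 H
  atom 2: C, bond orders sum to 4 (valence 4) → 0 H
  atom 3: O with explicit H count 0
  atom 4: aromatic c, 3 neighbours → 0 H
  atom 5: aromatic c, 3 neighbours → 0 H
  atom 6: C, bond orders sum to 2 (valence 4) → 2 H
  atom 7: C, bond orders sum to 1 (valence 4) → 3 H
  atom 8: aromatic c, 2 neighbours → 1 H
  atom 9: aromatic c, 2 neighbours → 1 H
  atom 10: aromatic c, 2 neighbours → 1 H
  atom 11: aromatic c, 3 neighbours → 0 H
  atom 12: S, bond orders sum to 1 (valence 2) → 1 H
Total hydrogens: 11.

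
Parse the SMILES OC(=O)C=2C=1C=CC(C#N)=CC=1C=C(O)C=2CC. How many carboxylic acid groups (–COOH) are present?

1

The carboxylic acid motif appears at heavy-atom position 2 in the SMILES.
Other groups present: 1 hydroxyl, 1 nitrile.
Carboxylic acid count: 1.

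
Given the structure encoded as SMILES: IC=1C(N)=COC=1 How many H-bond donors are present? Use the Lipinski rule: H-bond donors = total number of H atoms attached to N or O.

Donors: find every N or O and count the H atoms it carries.
  atom 4 (N): bond orders sum to 1 → 2 H
  atom 6 (O): bond orders sum to 2 → 0 H
Lipinski HBD = 2.

2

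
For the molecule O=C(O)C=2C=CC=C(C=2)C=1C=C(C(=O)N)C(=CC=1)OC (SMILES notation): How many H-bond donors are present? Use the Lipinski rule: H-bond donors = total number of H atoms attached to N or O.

Donors: find every N or O and count the H atoms it carries.
  atom 1 (O): bond orders sum to 2 → 0 H
  atom 3 (O): bond orders sum to 1 → 1 H
  atom 14 (O): bond orders sum to 2 → 0 H
  atom 15 (N): bond orders sum to 1 → 2 H
  atom 19 (O): bond orders sum to 2 → 0 H
Lipinski HBD = 3.

3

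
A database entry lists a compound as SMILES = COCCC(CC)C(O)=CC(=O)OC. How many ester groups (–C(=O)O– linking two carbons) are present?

1

The ester motif appears at heavy-atom position 11 in the SMILES.
Other groups present: 1 alkene, 1 ether, 1 hydroxyl.
Ester count: 1.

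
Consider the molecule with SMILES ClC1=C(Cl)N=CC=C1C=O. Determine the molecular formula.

Walk through each heavy atom and fill implicit hydrogens from standard valence (C 4, N 3, O 2, S 2, halogen 1):
  atom 1: Cl (halogen, monovalent) → 0 H
  atom 2: C, bond orders sum to 4 (valence 4) → 0 H
  atom 3: C, bond orders sum to 4 (valence 4) → 0 H
  atom 4: Cl (halogen, monovalent) → 0 H
  atom 5: N, bond orders sum to 3 (valence 3) → 0 H
  atom 6: C, bond orders sum to 3 (valence 4) → 1 H
  atom 7: C, bond orders sum to 3 (valence 4) → 1 H
  atom 8: C, bond orders sum to 4 (valence 4) → 0 H
  atom 9: C, bond orders sum to 3 (valence 4) → 1 H
  atom 10: O, bond orders sum to 2 (valence 2) → 0 H
Totals → C:6, H:3, Cl:2, N:1, O:1.
In Hill order: C6H3Cl2NO.

C6H3Cl2NO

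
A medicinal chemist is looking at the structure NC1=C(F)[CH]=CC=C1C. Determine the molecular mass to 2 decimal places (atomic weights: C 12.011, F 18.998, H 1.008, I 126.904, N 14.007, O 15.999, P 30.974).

125.15 g/mol

First, the molecular formula is C7H8FN (counting implicit H from valence).
  C: 7 × 12.011 = 84.077
  F: 1 × 18.998 = 18.998
  H: 8 × 1.008 = 8.064
  N: 1 × 14.007 = 14.007
Sum: 7×12.011 + 1×18.998 + 8×1.008 + 1×14.007 = 125.146 → 125.15 g/mol.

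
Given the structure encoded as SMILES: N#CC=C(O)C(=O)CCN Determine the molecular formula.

C6H8N2O2

Walk through each heavy atom and fill implicit hydrogens from standard valence (C 4, N 3, O 2, S 2, halogen 1):
  atom 1: N, bond orders sum to 3 (valence 3) → 0 H
  atom 2: C, bond orders sum to 4 (valence 4) → 0 H
  atom 3: C, bond orders sum to 3 (valence 4) → 1 H
  atom 4: C, bond orders sum to 4 (valence 4) → 0 H
  atom 5: O, bond orders sum to 1 (valence 2) → 1 H
  atom 6: C, bond orders sum to 4 (valence 4) → 0 H
  atom 7: O, bond orders sum to 2 (valence 2) → 0 H
  atom 8: C, bond orders sum to 2 (valence 4) → 2 H
  atom 9: C, bond orders sum to 2 (valence 4) → 2 H
  atom 10: N, bond orders sum to 1 (valence 3) → 2 H
Totals → C:6, H:8, N:2, O:2.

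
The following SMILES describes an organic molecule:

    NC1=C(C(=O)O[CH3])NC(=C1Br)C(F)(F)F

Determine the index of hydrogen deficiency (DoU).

Degree of unsaturation = (number of rings) + (number of π bonds).
Ring closures in the SMILES: 1.
π bonds: 3 double bonds (each 1 DoU) → 3 DoU from unsaturation.
Total DoU = 1 + 3 = 4.

4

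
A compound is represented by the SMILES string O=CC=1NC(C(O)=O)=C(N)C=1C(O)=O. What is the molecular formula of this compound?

C7H6N2O5

Walk through each heavy atom and fill implicit hydrogens from standard valence (C 4, N 3, O 2, S 2, halogen 1):
  atom 1: O, bond orders sum to 2 (valence 2) → 0 H
  atom 2: C, bond orders sum to 3 (valence 4) → 1 H
  atom 3: C, bond orders sum to 4 (valence 4) → 0 H
  atom 4: N, bond orders sum to 2 (valence 3) → 1 H
  atom 5: C, bond orders sum to 4 (valence 4) → 0 H
  atom 6: C, bond orders sum to 4 (valence 4) → 0 H
  atom 7: O, bond orders sum to 1 (valence 2) → 1 H
  atom 8: O, bond orders sum to 2 (valence 2) → 0 H
  atom 9: C, bond orders sum to 4 (valence 4) → 0 H
  atom 10: N, bond orders sum to 1 (valence 3) → 2 H
  atom 11: C, bond orders sum to 4 (valence 4) → 0 H
  atom 12: C, bond orders sum to 4 (valence 4) → 0 H
  atom 13: O, bond orders sum to 1 (valence 2) → 1 H
  atom 14: O, bond orders sum to 2 (valence 2) → 0 H
Totals → C:7, H:6, N:2, O:5.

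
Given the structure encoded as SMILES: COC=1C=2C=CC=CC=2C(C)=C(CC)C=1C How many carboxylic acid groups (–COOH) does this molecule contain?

0

Scan the SMILES for the carboxylic acid motif — none present.
Groups that are present: 1 ether.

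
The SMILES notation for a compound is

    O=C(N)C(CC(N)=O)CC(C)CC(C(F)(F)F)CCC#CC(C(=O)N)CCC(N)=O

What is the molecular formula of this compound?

C19H29F3N4O4

Walk through each heavy atom and fill implicit hydrogens from standard valence (C 4, N 3, O 2, S 2, halogen 1):
  atom 1: O, bond orders sum to 2 (valence 2) → 0 H
  atom 2: C, bond orders sum to 4 (valence 4) → 0 H
  atom 3: N, bond orders sum to 1 (valence 3) → 2 H
  atom 4: C, bond orders sum to 3 (valence 4) → 1 H
  atom 5: C, bond orders sum to 2 (valence 4) → 2 H
  atom 6: C, bond orders sum to 4 (valence 4) → 0 H
  atom 7: N, bond orders sum to 1 (valence 3) → 2 H
  atom 8: O, bond orders sum to 2 (valence 2) → 0 H
  atom 9: C, bond orders sum to 2 (valence 4) → 2 H
  atom 10: C, bond orders sum to 3 (valence 4) → 1 H
  atom 11: C, bond orders sum to 1 (valence 4) → 3 H
  atom 12: C, bond orders sum to 2 (valence 4) → 2 H
  atom 13: C, bond orders sum to 3 (valence 4) → 1 H
  atom 14: C, bond orders sum to 4 (valence 4) → 0 H
  atom 15: F (halogen, monovalent) → 0 H
  atom 16: F (halogen, monovalent) → 0 H
  atom 17: F (halogen, monovalent) → 0 H
  atom 18: C, bond orders sum to 2 (valence 4) → 2 H
  atom 19: C, bond orders sum to 2 (valence 4) → 2 H
  atom 20: C, bond orders sum to 4 (valence 4) → 0 H
  atom 21: C, bond orders sum to 4 (valence 4) → 0 H
  atom 22: C, bond orders sum to 3 (valence 4) → 1 H
  atom 23: C, bond orders sum to 4 (valence 4) → 0 H
  atom 24: O, bond orders sum to 2 (valence 2) → 0 H
  atom 25: N, bond orders sum to 1 (valence 3) → 2 H
  atom 26: C, bond orders sum to 2 (valence 4) → 2 H
  atom 27: C, bond orders sum to 2 (valence 4) → 2 H
  atom 28: C, bond orders sum to 4 (valence 4) → 0 H
  atom 29: N, bond orders sum to 1 (valence 3) → 2 H
  atom 30: O, bond orders sum to 2 (valence 2) → 0 H
Totals → C:19, H:29, F:3, N:4, O:4.
In Hill order: C19H29F3N4O4.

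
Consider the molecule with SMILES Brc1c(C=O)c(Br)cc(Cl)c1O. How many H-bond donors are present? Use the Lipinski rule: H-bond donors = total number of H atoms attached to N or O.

Donors: find every N or O and count the H atoms it carries.
  atom 5 (O): bond orders sum to 2 → 0 H
  atom 12 (O): bond orders sum to 1 → 1 H
Lipinski HBD = 1.

1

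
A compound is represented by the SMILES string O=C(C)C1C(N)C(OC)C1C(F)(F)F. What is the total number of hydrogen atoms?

Walk through each heavy atom and fill implicit hydrogens from standard valence (C 4, N 3, O 2, S 2, halogen 1):
  atom 1: O, bond orders sum to 2 (valence 2) → 0 H
  atom 2: C, bond orders sum to 4 (valence 4) → 0 H
  atom 3: C, bond orders sum to 1 (valence 4) → 3 H
  atom 4: C, bond orders sum to 3 (valence 4) → 1 H
  atom 5: C, bond orders sum to 3 (valence 4) → 1 H
  atom 6: N, bond orders sum to 1 (valence 3) → 2 H
  atom 7: C, bond orders sum to 3 (valence 4) → 1 H
  atom 8: O, bond orders sum to 2 (valence 2) → 0 H
  atom 9: C, bond orders sum to 1 (valence 4) → 3 H
  atom 10: C, bond orders sum to 3 (valence 4) → 1 H
  atom 11: C, bond orders sum to 4 (valence 4) → 0 H
  atom 12: F (halogen, monovalent) → 0 H
  atom 13: F (halogen, monovalent) → 0 H
  atom 14: F (halogen, monovalent) → 0 H
Total hydrogens: 12.

12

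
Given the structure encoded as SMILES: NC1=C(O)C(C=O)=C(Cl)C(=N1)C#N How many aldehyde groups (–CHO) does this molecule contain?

1

The aldehyde motif appears at heavy-atom position 6 in the SMILES.
Other groups present: 1 hydroxyl, 1 nitrile, 1 primary amine.
Aldehyde count: 1.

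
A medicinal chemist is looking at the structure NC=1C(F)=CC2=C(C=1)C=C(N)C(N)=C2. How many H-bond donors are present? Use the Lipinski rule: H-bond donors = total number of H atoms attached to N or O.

Donors: find every N or O and count the H atoms it carries.
  atom 1 (N): bond orders sum to 1 → 2 H
  atom 11 (N): bond orders sum to 1 → 2 H
  atom 13 (N): bond orders sum to 1 → 2 H
Lipinski HBD = 6.

6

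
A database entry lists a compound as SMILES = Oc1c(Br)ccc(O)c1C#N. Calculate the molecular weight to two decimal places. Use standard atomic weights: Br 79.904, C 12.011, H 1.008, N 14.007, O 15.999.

214.02 g/mol

First, the molecular formula is C7H4BrNO2 (counting implicit H from valence).
  Br: 1 × 79.904 = 79.904
  C: 7 × 12.011 = 84.077
  H: 4 × 1.008 = 4.032
  N: 1 × 14.007 = 14.007
  O: 2 × 15.999 = 31.998
Sum: 1×79.904 + 7×12.011 + 4×1.008 + 1×14.007 + 2×15.999 = 214.018 → 214.02 g/mol.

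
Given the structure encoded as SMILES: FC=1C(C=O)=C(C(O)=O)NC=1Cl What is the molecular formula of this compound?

Walk through each heavy atom and fill implicit hydrogens from standard valence (C 4, N 3, O 2, S 2, halogen 1):
  atom 1: F (halogen, monovalent) → 0 H
  atom 2: C, bond orders sum to 4 (valence 4) → 0 H
  atom 3: C, bond orders sum to 4 (valence 4) → 0 H
  atom 4: C, bond orders sum to 3 (valence 4) → 1 H
  atom 5: O, bond orders sum to 2 (valence 2) → 0 H
  atom 6: C, bond orders sum to 4 (valence 4) → 0 H
  atom 7: C, bond orders sum to 4 (valence 4) → 0 H
  atom 8: O, bond orders sum to 1 (valence 2) → 1 H
  atom 9: O, bond orders sum to 2 (valence 2) → 0 H
  atom 10: N, bond orders sum to 2 (valence 3) → 1 H
  atom 11: C, bond orders sum to 4 (valence 4) → 0 H
  atom 12: Cl (halogen, monovalent) → 0 H
Totals → C:6, H:3, Cl:1, F:1, N:1, O:3.
In Hill order: C6H3ClFNO3.

C6H3ClFNO3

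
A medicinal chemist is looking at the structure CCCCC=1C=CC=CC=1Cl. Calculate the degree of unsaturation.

Molecular formula: C10H13Cl.
DoU = (2C + 2 + N − H − X) / 2, where X is the halogen count and O/S are ignored.
    = (2·10 + 2 + 0 − 13 − 1) / 2 = 8 / 2 = 4.

4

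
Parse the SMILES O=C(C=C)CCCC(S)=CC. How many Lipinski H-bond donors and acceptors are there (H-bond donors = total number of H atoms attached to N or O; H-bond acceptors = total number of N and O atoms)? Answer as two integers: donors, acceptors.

0, 1

Donors: find every N or O and count the H atoms it carries.
  atom 1 (O): bond orders sum to 2 → 0 H
Lipinski HBD = 0.
Acceptors: N atoms = 0, O atoms = 1 → HBA = 1.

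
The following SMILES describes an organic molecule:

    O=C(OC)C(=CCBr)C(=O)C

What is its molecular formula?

C7H9BrO3

Walk through each heavy atom and fill implicit hydrogens from standard valence (C 4, N 3, O 2, S 2, halogen 1):
  atom 1: O, bond orders sum to 2 (valence 2) → 0 H
  atom 2: C, bond orders sum to 4 (valence 4) → 0 H
  atom 3: O, bond orders sum to 2 (valence 2) → 0 H
  atom 4: C, bond orders sum to 1 (valence 4) → 3 H
  atom 5: C, bond orders sum to 4 (valence 4) → 0 H
  atom 6: C, bond orders sum to 3 (valence 4) → 1 H
  atom 7: C, bond orders sum to 2 (valence 4) → 2 H
  atom 8: Br (halogen, monovalent) → 0 H
  atom 9: C, bond orders sum to 4 (valence 4) → 0 H
  atom 10: O, bond orders sum to 2 (valence 2) → 0 H
  atom 11: C, bond orders sum to 1 (valence 4) → 3 H
Totals → C:7, H:9, Br:1, O:3.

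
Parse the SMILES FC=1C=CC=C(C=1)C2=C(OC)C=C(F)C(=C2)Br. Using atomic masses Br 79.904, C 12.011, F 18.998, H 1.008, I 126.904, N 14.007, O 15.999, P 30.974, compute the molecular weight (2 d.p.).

299.11 g/mol

First, the molecular formula is C13H9BrF2O (counting implicit H from valence).
  Br: 1 × 79.904 = 79.904
  C: 13 × 12.011 = 156.143
  F: 2 × 18.998 = 37.996
  H: 9 × 1.008 = 9.072
  O: 1 × 15.999 = 15.999
Sum: 1×79.904 + 13×12.011 + 2×18.998 + 9×1.008 + 1×15.999 = 299.114 → 299.11 g/mol.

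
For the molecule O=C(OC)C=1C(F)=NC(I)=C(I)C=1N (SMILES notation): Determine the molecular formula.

Walk through each heavy atom and fill implicit hydrogens from standard valence (C 4, N 3, O 2, S 2, halogen 1):
  atom 1: O, bond orders sum to 2 (valence 2) → 0 H
  atom 2: C, bond orders sum to 4 (valence 4) → 0 H
  atom 3: O, bond orders sum to 2 (valence 2) → 0 H
  atom 4: C, bond orders sum to 1 (valence 4) → 3 H
  atom 5: C, bond orders sum to 4 (valence 4) → 0 H
  atom 6: C, bond orders sum to 4 (valence 4) → 0 H
  atom 7: F (halogen, monovalent) → 0 H
  atom 8: N, bond orders sum to 3 (valence 3) → 0 H
  atom 9: C, bond orders sum to 4 (valence 4) → 0 H
  atom 10: I (halogen, monovalent) → 0 H
  atom 11: C, bond orders sum to 4 (valence 4) → 0 H
  atom 12: I (halogen, monovalent) → 0 H
  atom 13: C, bond orders sum to 4 (valence 4) → 0 H
  atom 14: N, bond orders sum to 1 (valence 3) → 2 H
Totals → C:7, H:5, F:1, I:2, N:2, O:2.
In Hill order: C7H5FI2N2O2.

C7H5FI2N2O2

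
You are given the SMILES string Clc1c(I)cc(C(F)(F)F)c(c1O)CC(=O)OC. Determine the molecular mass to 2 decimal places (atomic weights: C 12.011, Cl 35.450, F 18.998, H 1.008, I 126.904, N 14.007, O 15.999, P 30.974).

First, the molecular formula is C10H7ClF3IO3 (counting implicit H from valence).
  C: 10 × 12.011 = 120.110
  Cl: 1 × 35.450 = 35.450
  F: 3 × 18.998 = 56.994
  H: 7 × 1.008 = 7.056
  I: 1 × 126.904 = 126.904
  O: 3 × 15.999 = 47.997
Sum: 10×12.011 + 1×35.450 + 3×18.998 + 7×1.008 + 1×126.904 + 3×15.999 = 394.511 → 394.51 g/mol.

394.51 g/mol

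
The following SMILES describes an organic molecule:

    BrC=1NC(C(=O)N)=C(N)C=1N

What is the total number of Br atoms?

1

Scan the SMILES for Br atoms (remember two-letter symbols like Cl and Br are single atoms).
Bromine count: 1.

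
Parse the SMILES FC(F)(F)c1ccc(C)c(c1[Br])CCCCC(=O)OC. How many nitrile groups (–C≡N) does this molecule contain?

0

Scan the SMILES for the nitrile motif — none present.
Groups that are present: 1 ester.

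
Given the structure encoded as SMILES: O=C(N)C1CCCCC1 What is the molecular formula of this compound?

C7H13NO

Walk through each heavy atom and fill implicit hydrogens from standard valence (C 4, N 3, O 2, S 2, halogen 1):
  atom 1: O, bond orders sum to 2 (valence 2) → 0 H
  atom 2: C, bond orders sum to 4 (valence 4) → 0 H
  atom 3: N, bond orders sum to 1 (valence 3) → 2 H
  atom 4: C, bond orders sum to 3 (valence 4) → 1 H
  atom 5: C, bond orders sum to 2 (valence 4) → 2 H
  atom 6: C, bond orders sum to 2 (valence 4) → 2 H
  atom 7: C, bond orders sum to 2 (valence 4) → 2 H
  atom 8: C, bond orders sum to 2 (valence 4) → 2 H
  atom 9: C, bond orders sum to 2 (valence 4) → 2 H
Totals → C:7, H:13, N:1, O:1.
In Hill order: C7H13NO.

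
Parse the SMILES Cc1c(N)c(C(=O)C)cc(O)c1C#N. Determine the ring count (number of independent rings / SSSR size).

In SMILES, each pair of matching ring-closure digits denotes one ring-closing bond; the number of such bonds equals the number of independent rings.
Ring-closure bonds here: 1.

1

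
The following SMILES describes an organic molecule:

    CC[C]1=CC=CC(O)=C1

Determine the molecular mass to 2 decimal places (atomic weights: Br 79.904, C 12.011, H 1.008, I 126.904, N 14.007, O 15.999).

First, the molecular formula is C8H10O (counting implicit H from valence).
  C: 8 × 12.011 = 96.088
  H: 10 × 1.008 = 10.080
  O: 1 × 15.999 = 15.999
Sum: 8×12.011 + 10×1.008 + 1×15.999 = 122.167 → 122.17 g/mol.

122.17 g/mol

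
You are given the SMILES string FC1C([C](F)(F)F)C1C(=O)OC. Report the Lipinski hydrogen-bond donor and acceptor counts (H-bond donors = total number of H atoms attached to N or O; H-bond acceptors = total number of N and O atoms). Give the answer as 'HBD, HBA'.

Donors: find every N or O and count the H atoms it carries.
  atom 10 (O): bond orders sum to 2 → 0 H
  atom 11 (O): bond orders sum to 2 → 0 H
Lipinski HBD = 0.
Acceptors: N atoms = 0, O atoms = 2 → HBA = 2.

0, 2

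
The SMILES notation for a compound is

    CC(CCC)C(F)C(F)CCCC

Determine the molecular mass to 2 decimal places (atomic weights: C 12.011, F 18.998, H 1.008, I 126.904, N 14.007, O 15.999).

192.29 g/mol

First, the molecular formula is C11H22F2 (counting implicit H from valence).
  C: 11 × 12.011 = 132.121
  F: 2 × 18.998 = 37.996
  H: 22 × 1.008 = 22.176
Sum: 11×12.011 + 2×18.998 + 22×1.008 = 192.293 → 192.29 g/mol.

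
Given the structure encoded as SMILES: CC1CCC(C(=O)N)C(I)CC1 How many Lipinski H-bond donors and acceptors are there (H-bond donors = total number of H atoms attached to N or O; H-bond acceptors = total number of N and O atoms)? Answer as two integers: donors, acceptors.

Donors: find every N or O and count the H atoms it carries.
  atom 7 (O): bond orders sum to 2 → 0 H
  atom 8 (N): bond orders sum to 1 → 2 H
Lipinski HBD = 2.
Acceptors: N atoms = 1, O atoms = 1 → HBA = 2.

2, 2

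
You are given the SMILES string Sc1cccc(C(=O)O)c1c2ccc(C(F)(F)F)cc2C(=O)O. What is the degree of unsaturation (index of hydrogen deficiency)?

10

Molecular formula: C15H9F3O4S.
DoU = (2C + 2 + N − H − X) / 2, where X is the halogen count and O/S are ignored.
    = (2·15 + 2 + 0 − 9 − 3) / 2 = 20 / 2 = 10.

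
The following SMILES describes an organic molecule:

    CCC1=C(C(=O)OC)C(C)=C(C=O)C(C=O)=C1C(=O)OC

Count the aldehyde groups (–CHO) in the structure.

The aldehyde motif appears at heavy-atom positions 12, 15 in the SMILES.
Other groups present: 2 ester.
Aldehyde count: 2.

2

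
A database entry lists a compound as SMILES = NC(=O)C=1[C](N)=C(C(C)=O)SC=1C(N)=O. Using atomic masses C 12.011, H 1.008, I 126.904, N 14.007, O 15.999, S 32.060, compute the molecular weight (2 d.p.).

First, the molecular formula is C8H9N3O3S (counting implicit H from valence).
  C: 8 × 12.011 = 96.088
  H: 9 × 1.008 = 9.072
  N: 3 × 14.007 = 42.021
  O: 3 × 15.999 = 47.997
  S: 1 × 32.060 = 32.060
Sum: 8×12.011 + 9×1.008 + 3×14.007 + 3×15.999 + 1×32.060 = 227.238 → 227.24 g/mol.

227.24 g/mol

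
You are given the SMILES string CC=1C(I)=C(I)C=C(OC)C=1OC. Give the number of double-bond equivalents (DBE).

4

Degree of unsaturation = (number of rings) + (number of π bonds).
Ring closures in the SMILES: 1.
π bonds: 3 double bonds (each 1 DoU) → 3 DoU from unsaturation.
Total DoU = 1 + 3 = 4.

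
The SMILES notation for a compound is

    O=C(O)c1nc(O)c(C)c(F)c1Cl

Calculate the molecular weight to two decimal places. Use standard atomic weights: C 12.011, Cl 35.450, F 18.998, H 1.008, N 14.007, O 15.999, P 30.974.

First, the molecular formula is C7H5ClFNO3 (counting implicit H from valence).
  C: 7 × 12.011 = 84.077
  Cl: 1 × 35.450 = 35.450
  F: 1 × 18.998 = 18.998
  H: 5 × 1.008 = 5.040
  N: 1 × 14.007 = 14.007
  O: 3 × 15.999 = 47.997
Sum: 7×12.011 + 1×35.450 + 1×18.998 + 5×1.008 + 1×14.007 + 3×15.999 = 205.569 → 205.57 g/mol.

205.57 g/mol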